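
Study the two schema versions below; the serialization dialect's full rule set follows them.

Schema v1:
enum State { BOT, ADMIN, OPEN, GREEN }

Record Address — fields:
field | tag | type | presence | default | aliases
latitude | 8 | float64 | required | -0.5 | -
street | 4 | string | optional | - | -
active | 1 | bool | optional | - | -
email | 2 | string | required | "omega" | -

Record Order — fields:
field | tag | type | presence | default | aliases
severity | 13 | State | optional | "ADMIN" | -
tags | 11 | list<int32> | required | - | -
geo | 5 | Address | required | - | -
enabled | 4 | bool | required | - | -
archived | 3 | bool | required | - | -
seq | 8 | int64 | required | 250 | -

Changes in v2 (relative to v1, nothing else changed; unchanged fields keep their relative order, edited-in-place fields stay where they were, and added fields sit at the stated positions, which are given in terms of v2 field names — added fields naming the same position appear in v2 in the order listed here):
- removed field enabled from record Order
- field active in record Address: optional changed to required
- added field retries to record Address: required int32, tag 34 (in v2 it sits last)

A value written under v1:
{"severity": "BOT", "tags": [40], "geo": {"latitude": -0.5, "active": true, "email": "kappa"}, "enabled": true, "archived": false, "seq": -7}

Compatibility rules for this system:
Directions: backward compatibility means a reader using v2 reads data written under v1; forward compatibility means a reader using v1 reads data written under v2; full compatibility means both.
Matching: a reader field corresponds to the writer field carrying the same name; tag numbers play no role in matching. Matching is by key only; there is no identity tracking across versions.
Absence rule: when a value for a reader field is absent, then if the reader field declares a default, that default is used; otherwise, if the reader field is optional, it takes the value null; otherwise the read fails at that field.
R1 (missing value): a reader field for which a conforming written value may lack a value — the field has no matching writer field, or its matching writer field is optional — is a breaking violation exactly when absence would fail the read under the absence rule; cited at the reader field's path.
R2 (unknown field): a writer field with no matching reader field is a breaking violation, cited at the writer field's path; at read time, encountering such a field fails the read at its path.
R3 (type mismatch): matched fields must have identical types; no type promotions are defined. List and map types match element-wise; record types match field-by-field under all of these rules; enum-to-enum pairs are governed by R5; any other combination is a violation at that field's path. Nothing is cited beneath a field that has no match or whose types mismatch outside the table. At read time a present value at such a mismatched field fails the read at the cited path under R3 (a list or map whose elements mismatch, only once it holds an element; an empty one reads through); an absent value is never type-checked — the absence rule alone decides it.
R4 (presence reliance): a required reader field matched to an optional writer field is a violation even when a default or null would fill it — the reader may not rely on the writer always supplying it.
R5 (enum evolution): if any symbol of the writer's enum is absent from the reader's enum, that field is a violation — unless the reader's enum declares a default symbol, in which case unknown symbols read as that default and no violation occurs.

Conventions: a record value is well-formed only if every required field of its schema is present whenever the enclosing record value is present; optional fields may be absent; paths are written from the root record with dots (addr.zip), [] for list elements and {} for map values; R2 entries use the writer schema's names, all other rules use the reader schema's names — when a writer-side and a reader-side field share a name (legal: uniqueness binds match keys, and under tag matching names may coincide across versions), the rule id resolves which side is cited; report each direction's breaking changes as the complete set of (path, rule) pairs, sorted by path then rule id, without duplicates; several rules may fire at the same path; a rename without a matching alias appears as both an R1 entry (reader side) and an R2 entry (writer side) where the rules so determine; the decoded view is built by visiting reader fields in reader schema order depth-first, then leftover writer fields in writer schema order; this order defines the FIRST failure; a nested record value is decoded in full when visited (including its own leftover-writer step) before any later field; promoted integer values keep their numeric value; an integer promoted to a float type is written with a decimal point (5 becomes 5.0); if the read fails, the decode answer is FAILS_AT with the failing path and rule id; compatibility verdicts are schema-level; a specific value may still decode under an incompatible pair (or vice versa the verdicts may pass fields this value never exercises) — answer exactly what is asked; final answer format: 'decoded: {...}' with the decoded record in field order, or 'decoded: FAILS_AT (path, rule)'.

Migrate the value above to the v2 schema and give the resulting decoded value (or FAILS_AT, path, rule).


decoded: FAILS_AT (geo.retries, R1)

each type pair in Order: writer, then reader
decode walk for Order under reader schema v2:
  severity := "BOT"
  tags := [40]
  geo.latitude := -0.5
  geo.street := null (not supplied -> null)
  geo.active := true
  geo.email := "kappa"
  read fails at geo.retries under R1 (no fill)
  => FAILS_AT (geo.retries, R1)
diffs on Order not affecting the asked answer:
  removed field enabled from record Order -> schema-level compatibility only; this Order value's decode is unchanged
  field active in record Address: optional changed to required -> schema-level compatibility only; this Order value's decode is unchanged


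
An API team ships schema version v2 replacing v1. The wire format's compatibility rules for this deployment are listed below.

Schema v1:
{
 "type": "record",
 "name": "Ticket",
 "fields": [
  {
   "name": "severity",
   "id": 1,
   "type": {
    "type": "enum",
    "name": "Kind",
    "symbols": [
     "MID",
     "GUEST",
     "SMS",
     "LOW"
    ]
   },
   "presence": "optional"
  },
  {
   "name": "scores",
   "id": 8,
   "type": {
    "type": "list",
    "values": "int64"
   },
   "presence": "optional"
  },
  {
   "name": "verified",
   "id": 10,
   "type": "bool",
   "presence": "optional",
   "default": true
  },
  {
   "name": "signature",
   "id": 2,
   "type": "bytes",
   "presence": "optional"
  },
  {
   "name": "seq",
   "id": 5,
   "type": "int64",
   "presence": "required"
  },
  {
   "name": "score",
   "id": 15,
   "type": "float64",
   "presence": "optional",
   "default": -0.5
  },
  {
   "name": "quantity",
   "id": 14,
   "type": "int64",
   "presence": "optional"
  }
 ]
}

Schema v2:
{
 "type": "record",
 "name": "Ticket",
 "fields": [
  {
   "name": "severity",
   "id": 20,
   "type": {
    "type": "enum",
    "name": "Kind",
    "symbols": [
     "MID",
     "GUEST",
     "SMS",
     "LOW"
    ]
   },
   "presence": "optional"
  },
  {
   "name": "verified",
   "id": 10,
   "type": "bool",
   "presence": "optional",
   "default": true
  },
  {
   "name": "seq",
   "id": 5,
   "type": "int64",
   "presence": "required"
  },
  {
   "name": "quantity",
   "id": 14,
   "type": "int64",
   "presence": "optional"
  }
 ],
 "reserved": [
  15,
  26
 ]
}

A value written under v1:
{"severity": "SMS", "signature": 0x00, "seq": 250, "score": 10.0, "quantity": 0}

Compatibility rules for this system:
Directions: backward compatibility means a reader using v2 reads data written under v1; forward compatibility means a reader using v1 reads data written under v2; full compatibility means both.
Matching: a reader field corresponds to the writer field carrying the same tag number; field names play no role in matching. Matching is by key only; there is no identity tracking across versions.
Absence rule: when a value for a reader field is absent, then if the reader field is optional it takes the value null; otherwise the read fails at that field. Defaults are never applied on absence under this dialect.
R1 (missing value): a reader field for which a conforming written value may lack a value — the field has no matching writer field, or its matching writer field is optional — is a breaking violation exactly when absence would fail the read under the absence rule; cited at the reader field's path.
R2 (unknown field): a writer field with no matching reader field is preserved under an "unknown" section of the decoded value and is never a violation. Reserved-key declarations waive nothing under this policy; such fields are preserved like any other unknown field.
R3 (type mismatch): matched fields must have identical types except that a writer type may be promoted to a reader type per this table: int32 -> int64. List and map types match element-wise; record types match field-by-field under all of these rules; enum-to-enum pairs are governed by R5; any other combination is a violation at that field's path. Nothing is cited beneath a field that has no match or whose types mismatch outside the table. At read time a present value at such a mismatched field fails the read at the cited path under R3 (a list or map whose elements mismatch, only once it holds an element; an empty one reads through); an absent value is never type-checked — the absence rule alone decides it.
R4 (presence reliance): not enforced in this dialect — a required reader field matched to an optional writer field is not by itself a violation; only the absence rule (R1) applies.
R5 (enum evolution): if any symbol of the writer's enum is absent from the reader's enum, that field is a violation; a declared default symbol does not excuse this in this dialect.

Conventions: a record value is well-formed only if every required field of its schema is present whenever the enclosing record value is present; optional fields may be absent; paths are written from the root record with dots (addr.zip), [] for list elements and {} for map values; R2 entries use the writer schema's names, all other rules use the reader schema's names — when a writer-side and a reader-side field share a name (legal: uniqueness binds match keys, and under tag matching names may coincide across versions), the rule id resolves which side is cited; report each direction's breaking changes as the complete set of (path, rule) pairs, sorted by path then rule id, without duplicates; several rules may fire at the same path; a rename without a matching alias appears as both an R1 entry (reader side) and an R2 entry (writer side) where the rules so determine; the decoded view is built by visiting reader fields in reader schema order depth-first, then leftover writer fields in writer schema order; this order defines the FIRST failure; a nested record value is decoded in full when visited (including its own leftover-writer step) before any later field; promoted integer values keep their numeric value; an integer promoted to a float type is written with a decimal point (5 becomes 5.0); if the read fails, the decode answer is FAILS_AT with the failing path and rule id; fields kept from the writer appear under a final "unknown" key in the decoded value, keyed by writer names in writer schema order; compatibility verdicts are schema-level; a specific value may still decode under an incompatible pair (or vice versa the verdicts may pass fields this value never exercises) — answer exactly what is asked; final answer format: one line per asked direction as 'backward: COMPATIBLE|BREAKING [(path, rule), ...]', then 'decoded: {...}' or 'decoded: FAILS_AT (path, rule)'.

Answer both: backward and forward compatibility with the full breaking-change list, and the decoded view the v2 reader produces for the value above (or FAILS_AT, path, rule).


the writer's type comes first in each Ticket pair
backward analysis of Ticket with v2 as reader and v1 as writer:
  severity: no writer match
  bool -> bool, writer optional: verified aligns to verified
  int64 -> int64, writer required: seq aligns to seq
  int64 -> int64, writer optional: quantity aligns to quantity
  writer field severity has no reader counterpart
  writer field scores has no reader counterpart
  writer field signature has no reader counterpart
  writer field score has no reader counterpart
  => backward: COMPATIBLE
forward analysis of Ticket with v1 as reader and v2 as writer:
  severity: no writer match
  scores: no writer match
  bool -> bool, writer optional: verified aligns to verified
  signature: no writer match
  int64 -> int64, writer required: seq aligns to seq
  score: no writer match
  int64 -> int64, writer optional: quantity aligns to quantity
  writer field severity has no reader counterpart
  => forward: COMPATIBLE
decoding the Ticket value with the v2 reader:
  severity := null (not supplied -> null)
  verified := null (not supplied -> null)
  seq := 250
  quantity := 0
  writer severity: kept under "unknown"
  writer signature: kept under "unknown"
  writer score: kept under "unknown"
  => decoded: {"severity": null, "verified": null, "seq": 250, "quantity": 0, "unknown": {"severity": "SMS", "signature": 0x00, "score": 10.0}}

backward: COMPATIBLE []; forward: COMPATIBLE []; decoded: {"severity": null, "verified": null, "seq": 250, "quantity": 0, "unknown": {"severity": "SMS", "signature": 0x00, "score": 10.0}}


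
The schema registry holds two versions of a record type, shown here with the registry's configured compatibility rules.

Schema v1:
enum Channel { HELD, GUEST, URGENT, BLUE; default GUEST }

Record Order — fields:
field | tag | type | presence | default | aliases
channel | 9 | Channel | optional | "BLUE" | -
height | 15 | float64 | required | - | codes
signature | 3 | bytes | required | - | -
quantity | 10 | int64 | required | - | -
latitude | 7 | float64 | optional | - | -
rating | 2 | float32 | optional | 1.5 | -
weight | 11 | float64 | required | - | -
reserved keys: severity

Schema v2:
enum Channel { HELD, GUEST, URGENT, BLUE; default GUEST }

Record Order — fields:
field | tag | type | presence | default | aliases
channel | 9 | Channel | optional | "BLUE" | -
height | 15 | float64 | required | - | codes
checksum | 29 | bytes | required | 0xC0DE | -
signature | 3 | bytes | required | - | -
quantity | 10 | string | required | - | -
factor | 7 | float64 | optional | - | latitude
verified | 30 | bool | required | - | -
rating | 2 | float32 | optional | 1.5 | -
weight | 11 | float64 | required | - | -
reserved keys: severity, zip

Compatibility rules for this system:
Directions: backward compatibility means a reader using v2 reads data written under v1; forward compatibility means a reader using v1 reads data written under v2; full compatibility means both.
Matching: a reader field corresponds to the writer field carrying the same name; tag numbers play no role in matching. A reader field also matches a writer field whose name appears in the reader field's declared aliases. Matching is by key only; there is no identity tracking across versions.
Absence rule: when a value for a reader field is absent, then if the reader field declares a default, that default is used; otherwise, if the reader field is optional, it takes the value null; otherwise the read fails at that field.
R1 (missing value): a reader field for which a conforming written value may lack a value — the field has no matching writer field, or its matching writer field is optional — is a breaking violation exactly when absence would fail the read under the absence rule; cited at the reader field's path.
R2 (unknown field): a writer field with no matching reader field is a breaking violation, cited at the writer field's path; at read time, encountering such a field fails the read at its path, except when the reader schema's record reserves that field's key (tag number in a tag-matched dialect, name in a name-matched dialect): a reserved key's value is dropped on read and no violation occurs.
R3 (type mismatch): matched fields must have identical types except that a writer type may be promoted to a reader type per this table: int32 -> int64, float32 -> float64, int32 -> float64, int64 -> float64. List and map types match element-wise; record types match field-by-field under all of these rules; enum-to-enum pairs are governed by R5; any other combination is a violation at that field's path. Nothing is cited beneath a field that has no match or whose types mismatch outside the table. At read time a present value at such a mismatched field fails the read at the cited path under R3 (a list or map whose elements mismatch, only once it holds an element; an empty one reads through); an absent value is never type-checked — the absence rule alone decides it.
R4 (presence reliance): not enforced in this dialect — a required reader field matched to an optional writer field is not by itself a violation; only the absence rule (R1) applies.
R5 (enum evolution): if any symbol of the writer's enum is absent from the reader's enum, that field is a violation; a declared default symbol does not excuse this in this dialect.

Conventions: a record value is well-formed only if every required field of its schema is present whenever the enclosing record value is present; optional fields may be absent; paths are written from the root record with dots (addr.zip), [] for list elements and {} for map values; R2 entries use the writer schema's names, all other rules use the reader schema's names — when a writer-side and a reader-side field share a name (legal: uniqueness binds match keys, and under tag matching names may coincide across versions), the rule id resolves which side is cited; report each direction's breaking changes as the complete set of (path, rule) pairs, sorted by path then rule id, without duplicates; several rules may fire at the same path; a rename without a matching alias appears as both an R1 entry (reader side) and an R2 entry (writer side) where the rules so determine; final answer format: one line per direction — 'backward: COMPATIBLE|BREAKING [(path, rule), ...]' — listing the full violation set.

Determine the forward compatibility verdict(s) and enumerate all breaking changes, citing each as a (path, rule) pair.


forward: BREAKING [(checksum, R2), (factor, R2), (quantity, R3), (verified, R2)]

in Order below, arrows point writer -> reader
forward for Order (reader v1, writer v2):
  Channel -> Channel, writer optional: channel aligns to channel
  float64 -> float64, writer required: height aligns to height
  bytes -> bytes, writer required: signature aligns to signature
  string -> int64, writer required: quantity aligns to quantity
  latitude: no writer-side match
  float32 -> float32, writer optional: rating aligns to rating
  float64 -> float64, writer required: weight aligns to weight
  writer checksum: unknown to reader
  writer factor: unknown to reader
  writer verified: unknown to reader
  violation R2 at checksum
  violation R2 at factor
  violation R3 at quantity
  violation R2 at verified
  => 4 violation(s): forward is BREAKING for Order


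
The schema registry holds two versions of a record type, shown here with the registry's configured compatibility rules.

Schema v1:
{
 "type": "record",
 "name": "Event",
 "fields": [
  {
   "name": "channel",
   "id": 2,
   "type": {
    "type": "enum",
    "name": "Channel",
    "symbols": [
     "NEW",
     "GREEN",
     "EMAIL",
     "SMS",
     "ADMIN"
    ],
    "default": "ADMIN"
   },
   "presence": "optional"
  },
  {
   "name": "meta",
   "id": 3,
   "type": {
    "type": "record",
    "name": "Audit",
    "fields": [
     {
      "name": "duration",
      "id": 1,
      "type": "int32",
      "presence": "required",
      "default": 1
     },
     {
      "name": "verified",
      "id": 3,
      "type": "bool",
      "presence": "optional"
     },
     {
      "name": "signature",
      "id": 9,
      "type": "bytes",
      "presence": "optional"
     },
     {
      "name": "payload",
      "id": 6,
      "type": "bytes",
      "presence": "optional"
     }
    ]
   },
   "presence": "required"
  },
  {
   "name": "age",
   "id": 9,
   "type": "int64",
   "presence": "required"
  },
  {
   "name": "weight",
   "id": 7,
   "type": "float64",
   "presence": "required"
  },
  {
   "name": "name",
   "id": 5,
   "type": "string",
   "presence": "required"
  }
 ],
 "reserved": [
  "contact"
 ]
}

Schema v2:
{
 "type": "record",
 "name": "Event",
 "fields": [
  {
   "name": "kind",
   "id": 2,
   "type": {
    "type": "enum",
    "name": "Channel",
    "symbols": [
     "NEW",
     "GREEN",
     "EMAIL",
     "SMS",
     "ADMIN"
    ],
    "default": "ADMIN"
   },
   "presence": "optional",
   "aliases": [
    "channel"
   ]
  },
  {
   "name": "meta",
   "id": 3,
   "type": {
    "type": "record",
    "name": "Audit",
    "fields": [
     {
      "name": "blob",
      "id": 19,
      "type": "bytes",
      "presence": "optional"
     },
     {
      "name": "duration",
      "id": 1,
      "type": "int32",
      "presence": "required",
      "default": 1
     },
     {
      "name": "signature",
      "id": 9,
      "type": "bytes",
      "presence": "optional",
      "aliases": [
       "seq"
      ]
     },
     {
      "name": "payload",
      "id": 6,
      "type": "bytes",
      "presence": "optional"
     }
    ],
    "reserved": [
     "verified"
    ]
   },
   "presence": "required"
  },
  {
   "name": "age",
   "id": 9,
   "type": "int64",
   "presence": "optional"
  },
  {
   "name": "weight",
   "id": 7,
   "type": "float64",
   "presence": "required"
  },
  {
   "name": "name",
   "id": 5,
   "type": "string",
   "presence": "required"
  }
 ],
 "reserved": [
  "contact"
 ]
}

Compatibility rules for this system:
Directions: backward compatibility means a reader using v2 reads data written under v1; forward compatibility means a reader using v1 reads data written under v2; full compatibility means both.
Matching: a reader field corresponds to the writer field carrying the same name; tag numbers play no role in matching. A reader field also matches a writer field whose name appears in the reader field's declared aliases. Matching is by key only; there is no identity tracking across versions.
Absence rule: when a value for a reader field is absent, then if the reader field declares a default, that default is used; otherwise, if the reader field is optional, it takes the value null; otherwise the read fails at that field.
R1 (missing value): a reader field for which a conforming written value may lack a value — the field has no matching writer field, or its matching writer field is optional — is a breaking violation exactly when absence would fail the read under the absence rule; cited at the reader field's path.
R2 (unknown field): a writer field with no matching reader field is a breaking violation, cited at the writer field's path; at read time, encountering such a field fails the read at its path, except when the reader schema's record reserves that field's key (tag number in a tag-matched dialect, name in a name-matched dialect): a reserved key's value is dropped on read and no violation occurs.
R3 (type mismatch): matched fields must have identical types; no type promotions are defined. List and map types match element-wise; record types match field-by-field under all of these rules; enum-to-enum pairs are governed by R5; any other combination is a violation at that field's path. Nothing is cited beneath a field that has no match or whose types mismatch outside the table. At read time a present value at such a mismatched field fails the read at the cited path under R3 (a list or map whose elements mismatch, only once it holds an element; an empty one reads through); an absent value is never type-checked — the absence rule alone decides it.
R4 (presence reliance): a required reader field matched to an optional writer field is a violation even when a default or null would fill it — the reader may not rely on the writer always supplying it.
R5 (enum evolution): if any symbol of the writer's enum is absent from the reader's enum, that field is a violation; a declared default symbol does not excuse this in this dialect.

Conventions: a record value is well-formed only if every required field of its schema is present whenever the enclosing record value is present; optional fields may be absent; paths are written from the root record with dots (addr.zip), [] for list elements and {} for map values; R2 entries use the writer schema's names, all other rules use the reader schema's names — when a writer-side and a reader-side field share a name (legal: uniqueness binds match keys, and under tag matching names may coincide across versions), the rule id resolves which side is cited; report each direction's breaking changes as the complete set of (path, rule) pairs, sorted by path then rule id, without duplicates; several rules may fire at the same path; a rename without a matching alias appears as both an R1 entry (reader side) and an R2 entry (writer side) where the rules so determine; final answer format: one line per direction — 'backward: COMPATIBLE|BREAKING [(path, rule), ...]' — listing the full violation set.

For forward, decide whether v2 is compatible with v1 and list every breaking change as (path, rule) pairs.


forward: BREAKING [(age, R1), (age, R4), (kind, R2), (meta.blob, R2)]

in Event below, arrows point writer -> reader
forward analysis of Event with v1 as reader and v2 as writer:
  channel has no writer counterpart
  meta <- meta (Audit -> Audit, writer required)
  age <- age (int64 -> int64, writer optional)
  weight <- weight (float64 -> float64, writer required)
  name <- name (string -> string, writer required)
  leftover writer field: kind
  meta.duration <- meta.duration (int32 -> int32, writer required)
  meta.verified has no writer counterpart
  meta.signature <- meta.signature (bytes -> bytes, writer optional)
  meta.payload <- meta.payload (bytes -> bytes, writer optional)
  leftover writer field: meta.blob
  violation R1 at age
  violation R4 at age
  violation R2 at kind
  violation R2 at meta.blob
  => forward verdict for Event: BREAKING, 4 violation(s)
diffs on Event not affecting the asked answer:
  removed field verified from record Audit (its key "verified" joins the reserved list) -> inert for the asked Event verdict: nothing fires


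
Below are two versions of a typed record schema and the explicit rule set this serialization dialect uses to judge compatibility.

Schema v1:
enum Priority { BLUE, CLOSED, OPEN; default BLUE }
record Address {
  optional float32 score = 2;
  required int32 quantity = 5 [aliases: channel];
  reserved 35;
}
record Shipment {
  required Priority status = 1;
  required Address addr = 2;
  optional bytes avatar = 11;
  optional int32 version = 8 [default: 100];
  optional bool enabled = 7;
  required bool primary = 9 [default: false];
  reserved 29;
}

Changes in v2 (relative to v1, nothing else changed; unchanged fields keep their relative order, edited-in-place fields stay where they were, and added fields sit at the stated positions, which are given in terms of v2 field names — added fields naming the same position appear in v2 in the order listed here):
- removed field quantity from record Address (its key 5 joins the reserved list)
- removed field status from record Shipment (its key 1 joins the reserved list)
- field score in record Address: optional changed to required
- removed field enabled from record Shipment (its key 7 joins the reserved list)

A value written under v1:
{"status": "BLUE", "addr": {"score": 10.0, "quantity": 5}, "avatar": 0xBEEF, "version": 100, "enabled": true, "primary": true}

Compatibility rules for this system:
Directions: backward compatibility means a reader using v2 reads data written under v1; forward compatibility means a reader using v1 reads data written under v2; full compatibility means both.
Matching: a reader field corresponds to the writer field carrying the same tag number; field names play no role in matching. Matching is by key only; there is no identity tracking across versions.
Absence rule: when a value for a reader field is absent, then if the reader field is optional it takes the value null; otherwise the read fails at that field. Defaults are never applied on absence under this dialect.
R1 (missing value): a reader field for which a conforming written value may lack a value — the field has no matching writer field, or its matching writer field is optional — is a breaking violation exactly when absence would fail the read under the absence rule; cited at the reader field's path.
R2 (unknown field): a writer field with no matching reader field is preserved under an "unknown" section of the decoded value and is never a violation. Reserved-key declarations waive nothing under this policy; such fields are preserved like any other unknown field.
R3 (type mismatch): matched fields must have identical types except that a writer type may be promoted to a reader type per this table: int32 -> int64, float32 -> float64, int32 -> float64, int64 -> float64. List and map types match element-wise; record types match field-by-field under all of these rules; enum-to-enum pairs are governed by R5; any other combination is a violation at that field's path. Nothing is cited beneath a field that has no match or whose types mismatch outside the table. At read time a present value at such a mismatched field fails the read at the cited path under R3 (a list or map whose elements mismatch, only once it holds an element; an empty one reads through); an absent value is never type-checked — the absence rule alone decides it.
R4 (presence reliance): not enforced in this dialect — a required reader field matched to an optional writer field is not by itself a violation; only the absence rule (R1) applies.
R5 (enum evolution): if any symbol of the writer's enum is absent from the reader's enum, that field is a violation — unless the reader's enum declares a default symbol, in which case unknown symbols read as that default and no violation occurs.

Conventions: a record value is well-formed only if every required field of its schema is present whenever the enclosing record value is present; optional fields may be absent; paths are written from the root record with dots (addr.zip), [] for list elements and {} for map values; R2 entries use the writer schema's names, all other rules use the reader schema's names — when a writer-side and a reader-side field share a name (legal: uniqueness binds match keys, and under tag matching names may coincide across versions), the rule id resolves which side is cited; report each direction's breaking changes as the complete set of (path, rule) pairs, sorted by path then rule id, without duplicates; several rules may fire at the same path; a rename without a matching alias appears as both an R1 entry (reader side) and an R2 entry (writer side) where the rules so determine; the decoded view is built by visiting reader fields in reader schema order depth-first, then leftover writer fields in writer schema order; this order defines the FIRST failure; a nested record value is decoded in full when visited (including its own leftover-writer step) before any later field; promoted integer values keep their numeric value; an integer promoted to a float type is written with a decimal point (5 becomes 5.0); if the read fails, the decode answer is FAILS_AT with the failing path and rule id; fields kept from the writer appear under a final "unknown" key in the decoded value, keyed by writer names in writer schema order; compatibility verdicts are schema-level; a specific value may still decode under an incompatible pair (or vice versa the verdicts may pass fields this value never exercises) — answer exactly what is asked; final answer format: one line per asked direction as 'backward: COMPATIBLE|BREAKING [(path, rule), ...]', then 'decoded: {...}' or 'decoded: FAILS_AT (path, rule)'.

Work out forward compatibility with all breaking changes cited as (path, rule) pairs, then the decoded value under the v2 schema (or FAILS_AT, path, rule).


forward: BREAKING [(addr.quantity, R1), (status, R1)]; decoded: {"addr": {"score": 10.0, "unknown": {"quantity": 5}}, "avatar": 0xBEEF, "version": 100, "primary": true, "unknown": {"status": "BLUE", "enabled": true}}

arrows below run writer -> reader for Shipment
forward for Shipment (reader v1, writer v2):
  no writer field matches reader status
  addr: Address -> Address, writer required; from addr
  avatar: bytes -> bytes, writer optional; from avatar
  version: int32 -> int32, writer optional; from version
  no writer field matches reader enabled
  primary: bool -> bool, writer required; from primary
  addr.score: float32 -> float32, writer required; from addr.score
  no writer field matches reader addr.quantity
  R1 fires at addr.quantity
  R1 fires at status
  => forward: BREAKING (2)
migrating the Shipment value to v2:
  addr.score := 10.0
  writer addr.quantity: kept under "unknown"
  avatar := 0xBEEF
  version := 100
  primary := true
  writer status: kept under "unknown"
  writer enabled: kept under "unknown"
  => decoded: {"addr": {"score": 10.0, "unknown": {"quantity": 5}}, "avatar": 0xBEEF, "version": 100, "primary": true, "unknown": {"status": "BLUE", "enabled": true}}
checking off the Shipment differences that do not matter here:
  field score in record Address: optional changed to required -> matters only for Shipment's backward compatibility — outside the asked direction


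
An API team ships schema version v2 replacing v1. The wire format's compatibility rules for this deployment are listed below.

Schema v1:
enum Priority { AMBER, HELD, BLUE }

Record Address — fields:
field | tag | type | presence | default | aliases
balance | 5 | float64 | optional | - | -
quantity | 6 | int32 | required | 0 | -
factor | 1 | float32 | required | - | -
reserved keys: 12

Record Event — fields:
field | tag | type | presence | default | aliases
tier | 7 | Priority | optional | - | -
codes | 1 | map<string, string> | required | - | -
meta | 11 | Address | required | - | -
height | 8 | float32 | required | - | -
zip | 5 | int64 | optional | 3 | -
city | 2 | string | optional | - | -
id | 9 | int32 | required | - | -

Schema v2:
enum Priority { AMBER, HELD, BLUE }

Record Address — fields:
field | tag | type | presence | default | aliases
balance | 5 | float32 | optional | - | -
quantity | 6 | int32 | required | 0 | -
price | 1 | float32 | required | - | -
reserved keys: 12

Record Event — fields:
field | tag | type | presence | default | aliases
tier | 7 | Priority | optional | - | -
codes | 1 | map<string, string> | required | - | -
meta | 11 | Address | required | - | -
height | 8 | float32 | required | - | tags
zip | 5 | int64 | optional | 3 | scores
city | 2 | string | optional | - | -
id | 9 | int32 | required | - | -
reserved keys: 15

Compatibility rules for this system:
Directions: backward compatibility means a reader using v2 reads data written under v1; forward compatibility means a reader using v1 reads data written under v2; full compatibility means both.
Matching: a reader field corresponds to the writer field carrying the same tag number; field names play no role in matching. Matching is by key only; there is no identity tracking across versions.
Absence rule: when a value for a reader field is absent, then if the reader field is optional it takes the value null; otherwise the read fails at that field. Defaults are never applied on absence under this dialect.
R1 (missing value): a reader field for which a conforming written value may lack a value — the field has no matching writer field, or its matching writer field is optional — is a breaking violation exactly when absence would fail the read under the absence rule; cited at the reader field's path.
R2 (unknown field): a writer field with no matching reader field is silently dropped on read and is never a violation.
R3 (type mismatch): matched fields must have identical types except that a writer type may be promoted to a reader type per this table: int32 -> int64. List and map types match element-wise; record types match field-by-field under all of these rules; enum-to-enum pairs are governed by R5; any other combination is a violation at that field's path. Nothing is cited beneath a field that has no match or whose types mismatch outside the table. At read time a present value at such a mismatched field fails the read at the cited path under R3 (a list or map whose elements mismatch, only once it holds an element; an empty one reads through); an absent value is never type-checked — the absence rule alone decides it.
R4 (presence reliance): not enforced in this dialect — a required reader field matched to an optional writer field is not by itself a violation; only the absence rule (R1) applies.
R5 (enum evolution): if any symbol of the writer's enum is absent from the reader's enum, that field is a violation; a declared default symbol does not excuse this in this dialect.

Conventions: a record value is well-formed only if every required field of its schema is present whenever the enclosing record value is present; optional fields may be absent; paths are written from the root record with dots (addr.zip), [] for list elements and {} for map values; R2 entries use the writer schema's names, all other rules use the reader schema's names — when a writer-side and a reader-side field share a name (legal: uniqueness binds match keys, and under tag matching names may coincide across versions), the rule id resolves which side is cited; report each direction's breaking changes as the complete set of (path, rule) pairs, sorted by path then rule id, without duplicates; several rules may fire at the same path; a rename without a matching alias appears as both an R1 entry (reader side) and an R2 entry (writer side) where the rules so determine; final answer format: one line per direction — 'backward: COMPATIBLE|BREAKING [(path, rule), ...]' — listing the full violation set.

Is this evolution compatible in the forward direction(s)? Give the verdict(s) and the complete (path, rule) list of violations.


each type pair in Event: writer, then reader
checking forward for Event: reader v1 against writer v2:
  Priority -> Priority, writer optional: tier aligns to tier
  map<string, string> -> map<string, string>, writer required: codes aligns to codes
  Address -> Address, writer required: meta aligns to meta
  float32 -> float32, writer required: height aligns to height
  int64 -> int64, writer optional: zip aligns to zip
  string -> string, writer optional: city aligns to city
  int32 -> int32, writer required: id aligns to id
  float32 -> float64, writer optional: meta.balance aligns to meta.balance
  int32 -> int32, writer required: meta.quantity aligns to meta.quantity
  float32 -> float32, writer required: meta.factor aligns to meta.price
  R3 fires at meta.balance
  => forward verdict for Event: BREAKING, 1 violation(s)
ruling out the remaining Event differences:
  renamed field factor to price in record Address -> no rule fires on it in Event's dialect; the asked verdict holds

forward: BREAKING [(meta.balance, R3)]


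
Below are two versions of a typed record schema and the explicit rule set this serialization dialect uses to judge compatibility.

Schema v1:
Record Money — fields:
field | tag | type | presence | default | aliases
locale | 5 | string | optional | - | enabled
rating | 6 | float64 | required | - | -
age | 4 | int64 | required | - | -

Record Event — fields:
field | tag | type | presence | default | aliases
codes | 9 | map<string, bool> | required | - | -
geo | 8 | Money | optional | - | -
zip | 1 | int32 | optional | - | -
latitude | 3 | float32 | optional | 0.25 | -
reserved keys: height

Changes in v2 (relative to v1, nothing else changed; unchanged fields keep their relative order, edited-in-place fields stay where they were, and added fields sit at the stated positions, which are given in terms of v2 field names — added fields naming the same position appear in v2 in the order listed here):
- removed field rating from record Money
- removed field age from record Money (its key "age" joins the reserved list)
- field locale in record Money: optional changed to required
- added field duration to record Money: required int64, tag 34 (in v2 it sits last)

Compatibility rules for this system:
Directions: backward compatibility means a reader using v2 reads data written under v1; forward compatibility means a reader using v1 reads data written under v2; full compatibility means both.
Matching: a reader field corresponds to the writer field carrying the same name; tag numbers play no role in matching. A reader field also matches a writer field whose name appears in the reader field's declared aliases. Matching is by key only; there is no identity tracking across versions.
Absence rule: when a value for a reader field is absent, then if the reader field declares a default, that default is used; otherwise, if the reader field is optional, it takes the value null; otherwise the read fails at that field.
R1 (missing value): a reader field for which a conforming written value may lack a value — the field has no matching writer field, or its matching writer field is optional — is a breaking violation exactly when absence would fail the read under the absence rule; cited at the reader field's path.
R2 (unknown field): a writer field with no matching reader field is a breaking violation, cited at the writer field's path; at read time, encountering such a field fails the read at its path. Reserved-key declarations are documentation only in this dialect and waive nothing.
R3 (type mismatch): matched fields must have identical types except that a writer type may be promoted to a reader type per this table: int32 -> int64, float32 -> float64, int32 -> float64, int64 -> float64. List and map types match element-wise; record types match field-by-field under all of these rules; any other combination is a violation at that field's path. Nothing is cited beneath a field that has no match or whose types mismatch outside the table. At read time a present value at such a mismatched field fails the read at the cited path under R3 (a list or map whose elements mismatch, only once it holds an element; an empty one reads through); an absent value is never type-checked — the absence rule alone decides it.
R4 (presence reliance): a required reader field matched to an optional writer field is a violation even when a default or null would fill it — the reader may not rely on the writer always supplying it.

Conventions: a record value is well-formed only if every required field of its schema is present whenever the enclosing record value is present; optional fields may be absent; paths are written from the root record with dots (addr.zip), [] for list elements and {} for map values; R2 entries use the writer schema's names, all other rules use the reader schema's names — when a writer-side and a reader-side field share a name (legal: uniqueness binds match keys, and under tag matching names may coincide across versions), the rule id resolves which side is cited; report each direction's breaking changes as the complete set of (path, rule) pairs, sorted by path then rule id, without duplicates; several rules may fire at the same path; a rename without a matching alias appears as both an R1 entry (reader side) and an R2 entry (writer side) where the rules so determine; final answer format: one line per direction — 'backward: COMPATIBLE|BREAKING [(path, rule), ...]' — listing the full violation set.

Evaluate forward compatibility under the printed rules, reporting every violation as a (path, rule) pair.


forward: BREAKING [(geo.age, R1), (geo.duration, R2), (geo.rating, R1)]

arrows below run writer -> reader for Event
checking forward for Event: reader v1 against writer v2:
  map<string, bool> -> map<string, bool>, writer required: codes aligns to codes
  Money -> Money, writer optional: geo aligns to geo
  int32 -> int32, writer optional: zip aligns to zip
  float32 -> float32, writer optional: latitude aligns to latitude
  string -> string, writer required: geo.locale aligns to geo.locale
  geo.rating: no writer-side match
  geo.age: no writer-side match
  leftover writer field: geo.duration
  violation R1 at geo.age
  violation R2 at geo.duration
  violation R1 at geo.rating
  => forward verdict for Event: BREAKING, 3 violation(s)
diffs on Event not affecting the asked answer:
  field locale in record Money: optional changed to required -> fires only in the backward direction of Event, which is not asked here
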